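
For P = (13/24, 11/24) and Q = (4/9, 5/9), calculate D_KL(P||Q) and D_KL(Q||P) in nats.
D_KL(P||Q) = 0.0190, D_KL(Q||P) = 0.0190

KL divergence is not symmetric: D_KL(P||Q) ≠ D_KL(Q||P) in general.

D_KL(P||Q) = 0.0190 nats
D_KL(Q||P) = 0.0190 nats

In this case they happen to be equal (to 4 decimal places).

This asymmetry is why KL divergence is not a true distance metric.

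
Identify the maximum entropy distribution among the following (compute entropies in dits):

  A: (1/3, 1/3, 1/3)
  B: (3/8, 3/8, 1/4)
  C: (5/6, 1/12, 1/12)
A

For a discrete distribution over n outcomes, entropy is maximized by the uniform distribution.

Computing entropies:
H(A) = 0.4771 dits
H(B) = 0.4700 dits
H(C) = 0.2458 dits

The uniform distribution (where all probabilities equal 1/3) achieves the maximum entropy of log_10(3) = 0.4771 dits.

Distribution A has the highest entropy.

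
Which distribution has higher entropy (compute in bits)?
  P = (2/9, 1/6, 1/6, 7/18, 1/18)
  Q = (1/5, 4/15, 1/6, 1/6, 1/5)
Q

Computing entropies in bits:
H(P) = 2.1054
H(Q) = 2.2989

Distribution Q has higher entropy.

Intuition: The distribution closer to uniform (more spread out) has higher entropy.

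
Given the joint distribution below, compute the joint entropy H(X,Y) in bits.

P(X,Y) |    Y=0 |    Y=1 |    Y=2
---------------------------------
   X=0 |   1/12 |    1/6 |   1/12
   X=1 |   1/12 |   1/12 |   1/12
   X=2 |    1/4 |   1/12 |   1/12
3.0221 bits

Joint entropy is H(X,Y) = -Σ_{x,y} p(x,y) log p(x,y).

Summing over all non-zero entries:
H(X,Y) = -[1/12·log_2(1/12) + 1/6·log_2(1/6) + 1/12·log_2(1/12) + 1/12·log_2(1/12) + 1/12·log_2(1/12) + 1/12·log_2(1/12) + 1/4·log_2(1/4) + 1/12·log_2(1/12) + 1/12·log_2(1/12)]
H(X,Y) = 3.0221 bits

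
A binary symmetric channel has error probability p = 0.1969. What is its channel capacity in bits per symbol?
0.2843 bits

For a binary symmetric channel (BSC) with error probability p:
Capacity C = 1 - H(p) bits per symbol

where H(p) = -p log₂(p) - (1-p) log₂(1-p) is the binary entropy function.

H(0.1969) = 0.7157 bits
C = 1 - 0.7157 = 0.2843 bits per symbol

This means we can reliably transmit up to 0.2843 bits of information per channel use.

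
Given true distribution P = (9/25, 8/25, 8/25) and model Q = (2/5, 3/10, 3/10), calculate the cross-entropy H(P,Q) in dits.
0.4779 dits

Cross-entropy: H(P,Q) = -Σ p(x) log q(x)

Alternatively: H(P,Q) = H(P) + D_KL(P||Q)
H(P) = 0.4764 dits
D_KL(P||Q) = 0.0015 dits

H(P,Q) = 0.4764 + 0.0015 = 0.4779 dits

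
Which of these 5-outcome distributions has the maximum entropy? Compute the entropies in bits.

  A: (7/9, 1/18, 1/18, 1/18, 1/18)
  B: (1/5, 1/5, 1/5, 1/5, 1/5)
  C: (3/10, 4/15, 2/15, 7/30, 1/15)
B

For a discrete distribution over n outcomes, entropy is maximized by the uniform distribution.

Computing entropies:
H(A) = 1.2086 bits
H(B) = 2.3219 bits
H(C) = 2.1675 bits

The uniform distribution (where all probabilities equal 1/5) achieves the maximum entropy of log_2(5) = 2.3219 bits.

Distribution B has the highest entropy.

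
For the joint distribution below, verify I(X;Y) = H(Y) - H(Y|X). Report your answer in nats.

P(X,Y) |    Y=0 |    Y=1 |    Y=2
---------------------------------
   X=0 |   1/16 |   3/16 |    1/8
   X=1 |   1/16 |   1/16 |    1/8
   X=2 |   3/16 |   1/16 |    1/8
I(X;Y) = 0.0763 nats

Mutual information has multiple equivalent forms:
- I(X;Y) = H(X) - H(X|Y)
- I(X;Y) = H(Y) - H(Y|X)
- I(X;Y) = H(X) + H(Y) - H(X,Y)

Computing all quantities:
H(X) = 1.0822, H(Y) = 1.0948, H(X,Y) = 2.1007
H(X|Y) = 1.0059, H(Y|X) = 1.0185

Verification:
H(X) - H(X|Y) = 1.0822 - 1.0059 = 0.0763
H(Y) - H(Y|X) = 1.0948 - 1.0185 = 0.0763
H(X) + H(Y) - H(X,Y) = 1.0822 + 1.0948 - 2.1007 = 0.0763

All forms give I(X;Y) = 0.0763 nats. ✓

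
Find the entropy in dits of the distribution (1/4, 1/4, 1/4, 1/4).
0.6021 dits

Shannon entropy is H(X) = -Σ p(x) log p(x).

For P = (1/4, 1/4, 1/4, 1/4):
H = -1/4 × log_10(1/4) -1/4 × log_10(1/4) -1/4 × log_10(1/4) -1/4 × log_10(1/4)
H = 0.6021 dits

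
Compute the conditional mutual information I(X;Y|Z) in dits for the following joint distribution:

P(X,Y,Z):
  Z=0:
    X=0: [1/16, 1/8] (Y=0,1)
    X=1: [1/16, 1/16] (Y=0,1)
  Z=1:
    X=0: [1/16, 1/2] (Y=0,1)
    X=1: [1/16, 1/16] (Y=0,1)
0.0206 dits

Conditional mutual information: I(X;Y|Z) = H(X|Z) + H(Y|Z) - H(X,Y|Z)

H(Z) = 0.2697
H(X,Z) = 0.5026 → H(X|Z) = 0.2329
H(Y,Z) = 0.5026 → H(Y|Z) = 0.2329
H(X,Y,Z) = 0.7149 → H(X,Y|Z) = 0.4452

I(X;Y|Z) = 0.2329 + 0.2329 - 0.4452 = 0.0206 dits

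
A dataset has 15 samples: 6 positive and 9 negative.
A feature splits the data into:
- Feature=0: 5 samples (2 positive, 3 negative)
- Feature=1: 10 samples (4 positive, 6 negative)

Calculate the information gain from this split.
0.0000 bits

Information Gain = H(Y) - H(Y|Feature)

Before split:
P(positive) = 6/15 = 0.4000
H(Y) = 0.9710 bits

After split:
Feature=0: H = 0.9710 bits (weight = 5/15)
Feature=1: H = 0.9710 bits (weight = 10/15)
H(Y|Feature) = (5/15)×0.9710 + (10/15)×0.9710 = 0.9710 bits

Information Gain = 0.9710 - 0.9710 = 0.0000 bits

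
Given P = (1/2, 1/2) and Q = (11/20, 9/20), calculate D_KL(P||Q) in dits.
0.0022 dits

KL divergence: D_KL(P||Q) = Σ p(x) log(p(x)/q(x))

Computing term by term:
  x=0: 1/2 × log_10[(1/2)/(11/20)] = 1/2 × -0.0414 = -0.0207
  x=1: 1/2 × log_10[(1/2)/(9/20)] = 1/2 × 0.0458 = 0.0229

D_KL(P||Q) = 0.0022 dits

Note: KL divergence is always non-negative and equals 0 iff P = Q.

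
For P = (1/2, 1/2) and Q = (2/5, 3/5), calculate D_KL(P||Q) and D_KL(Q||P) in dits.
D_KL(P||Q) = 0.0089, D_KL(Q||P) = 0.0087

KL divergence is not symmetric: D_KL(P||Q) ≠ D_KL(Q||P) in general.

D_KL(P||Q) = 0.0089 dits
D_KL(Q||P) = 0.0087 dits

No, they are not equal!

This asymmetry is why KL divergence is not a true distance metric.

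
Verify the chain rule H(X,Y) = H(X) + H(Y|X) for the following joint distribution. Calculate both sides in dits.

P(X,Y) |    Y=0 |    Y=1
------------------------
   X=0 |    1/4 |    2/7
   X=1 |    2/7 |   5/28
H(X,Y) = 0.5950, H(X) = 0.2999, H(Y|X) = 0.2951 (all in dits)

Chain rule: H(X,Y) = H(X) + H(Y|X)

Left side — joint entropy directly:
H(X,Y) = -Σ p(x,y) log p(x,y) = 0.5950 dits

Right side — compute H(Y|X) from the conditional distributions:
P(X) = (15/28, 13/28), so H(X) = 0.2999 dits
H(Y|X) = Σ_x P(X=x) · H(Y|X=x):
  P(Y|X=0) = (7/15, 8/15), H(Y|X=0) = 0.3001, weight P(X=0) = 15/28
  P(Y|X=1) = (8/13, 5/13), H(Y|X=1) = 0.2894, weight P(X=1) = 13/28
H(Y|X) = 0.2951 dits

H(X) + H(Y|X) = 0.2999 + 0.2951 = 0.5950 dits

Both sides equal 0.5950 dits. ✓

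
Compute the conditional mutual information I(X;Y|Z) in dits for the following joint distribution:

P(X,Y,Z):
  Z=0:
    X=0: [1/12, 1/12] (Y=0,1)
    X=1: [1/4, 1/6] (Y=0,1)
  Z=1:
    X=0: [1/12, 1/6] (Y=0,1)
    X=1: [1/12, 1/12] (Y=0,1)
0.0036 dits

Conditional mutual information: I(X;Y|Z) = H(X|Z) + H(Y|Z) - H(X,Y|Z)

H(Z) = 0.2950
H(X,Z) = 0.5683 → H(X|Z) = 0.2734
H(Y,Z) = 0.5898 → H(Y|Z) = 0.2948
H(X,Y,Z) = 0.8596 → H(X,Y|Z) = 0.5646

I(X;Y|Z) = 0.2734 + 0.2948 - 0.5646 = 0.0036 dits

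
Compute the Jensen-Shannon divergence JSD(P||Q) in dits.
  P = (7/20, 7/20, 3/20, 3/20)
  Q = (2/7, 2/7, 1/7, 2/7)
0.0061 dits

Jensen-Shannon divergence is:
JSD(P||Q) = 0.5 × D_KL(P||M) + 0.5 × D_KL(Q||M)
where M = 0.5 × (P + Q) is the mixture distribution.

M = 0.5 × (7/20, 7/20, 3/20, 3/20) + 0.5 × (2/7, 2/7, 1/7, 2/7) = (0.317857, 0.317857, 0.146429, 0.217857)

D_KL(P||M) = 0.0065 dits
D_KL(Q||M) = 0.0057 dits

JSD(P||Q) = 0.5 × 0.0065 + 0.5 × 0.0057 = 0.0061 dits

Unlike KL divergence, JSD is symmetric and bounded: 0 ≤ JSD ≤ log(2).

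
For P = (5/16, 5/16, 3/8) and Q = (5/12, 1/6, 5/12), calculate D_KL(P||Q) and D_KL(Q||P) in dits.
D_KL(P||Q) = 0.0291, D_KL(Q||P) = 0.0256

KL divergence is not symmetric: D_KL(P||Q) ≠ D_KL(Q||P) in general.

D_KL(P||Q) = 0.0291 dits
D_KL(Q||P) = 0.0256 dits

No, they are not equal!

This asymmetry is why KL divergence is not a true distance metric.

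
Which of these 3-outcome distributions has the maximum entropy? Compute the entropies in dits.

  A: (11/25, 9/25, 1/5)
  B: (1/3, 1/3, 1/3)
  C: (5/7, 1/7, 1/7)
B

For a discrete distribution over n outcomes, entropy is maximized by the uniform distribution.

Computing entropies:
H(A) = 0.4564 dits
H(B) = 0.4771 dits
H(C) = 0.3458 dits

The uniform distribution (where all probabilities equal 1/3) achieves the maximum entropy of log_10(3) = 0.4771 dits.

Distribution B has the highest entropy.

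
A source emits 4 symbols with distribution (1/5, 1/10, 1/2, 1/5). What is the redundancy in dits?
0.0720 dits

Redundancy measures how far a source is from maximum entropy:
R = H_max - H(X)

Maximum entropy for 4 symbols: H_max = log_10(4) = 0.6021 dits
Actual entropy: H(X) = 0.5301 dits
Redundancy: R = 0.6021 - 0.5301 = 0.0720 dits

This redundancy represents potential for compression: the source could be compressed by 0.0720 dits per symbol.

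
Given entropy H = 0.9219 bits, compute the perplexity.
1.8946

Perplexity is 2^H (or exp(H) for natural log).

H = 0.9219 bits
Perplexity = 2^0.9219 = 1.8946

Interpretation: The model's uncertainty is equivalent to choosing uniformly among 1.9 options.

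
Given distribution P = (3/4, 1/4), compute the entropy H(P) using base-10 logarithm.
0.2442 dits

Shannon entropy is H(X) = -Σ p(x) log p(x).

For P = (3/4, 1/4):
H = -3/4 × log_10(3/4) -1/4 × log_10(1/4)
H = 0.2442 dits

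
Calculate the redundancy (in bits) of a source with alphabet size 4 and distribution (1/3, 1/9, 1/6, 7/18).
0.1587 bits

Redundancy measures how far a source is from maximum entropy:
R = H_max - H(X)

Maximum entropy for 4 symbols: H_max = log_2(4) = 2.0000 bits
Actual entropy: H(X) = 1.8413 bits
Redundancy: R = 2.0000 - 1.8413 = 0.1587 bits

This redundancy represents potential for compression: the source could be compressed by 0.1587 bits per symbol.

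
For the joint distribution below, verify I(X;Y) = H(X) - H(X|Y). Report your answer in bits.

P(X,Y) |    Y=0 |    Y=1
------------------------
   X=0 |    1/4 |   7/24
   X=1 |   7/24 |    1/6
I(X;Y) = 0.0222 bits

Mutual information has multiple equivalent forms:
- I(X;Y) = H(X) - H(X|Y)
- I(X;Y) = H(Y) - H(Y|X)
- I(X;Y) = H(X) + H(Y) - H(X,Y)

Computing all quantities:
H(X) = 0.9950, H(Y) = 0.9950, H(X,Y) = 1.9678
H(X|Y) = 0.9728, H(Y|X) = 0.9728

Verification:
H(X) - H(X|Y) = 0.9950 - 0.9728 = 0.0222
H(Y) - H(Y|X) = 0.9950 - 0.9728 = 0.0222
H(X) + H(Y) - H(X,Y) = 0.9950 + 0.9950 - 1.9678 = 0.0222

All forms give I(X;Y) = 0.0222 bits. ✓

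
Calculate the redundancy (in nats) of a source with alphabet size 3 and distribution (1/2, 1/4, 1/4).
0.0589 nats

Redundancy measures how far a source is from maximum entropy:
R = H_max - H(X)

Maximum entropy for 3 symbols: H_max = log_e(3) = 1.0986 nats
Actual entropy: H(X) = 1.0397 nats
Redundancy: R = 1.0986 - 1.0397 = 0.0589 nats

This redundancy represents potential for compression: the source could be compressed by 0.0589 nats per symbol.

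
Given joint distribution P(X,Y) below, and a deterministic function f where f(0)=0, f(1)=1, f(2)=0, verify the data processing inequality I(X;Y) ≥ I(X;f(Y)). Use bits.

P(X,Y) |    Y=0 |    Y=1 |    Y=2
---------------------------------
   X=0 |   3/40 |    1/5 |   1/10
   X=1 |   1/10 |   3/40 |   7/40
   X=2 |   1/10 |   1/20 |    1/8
I(X;Y) = 0.0882, I(X;f(Y)) = 0.0855, inequality holds: 0.0882 ≥ 0.0855

Data Processing Inequality: For any Markov chain X → Y → Z, we have I(X;Y) ≥ I(X;Z).

Here Z = f(Y) is a deterministic function of Y, forming X → Y → Z.

Original I(X;Y) = 0.0882 bits

After applying f:
P(X,Z) where Z=f(Y):
- P(X,Z=0) = P(X,Y=0) + P(X,Y=2)
- P(X,Z=1) = P(X,Y=1)

I(X;Z) = I(X;f(Y)) = 0.0855 bits

Verification: 0.0882 ≥ 0.0855 ✓

Information cannot be created by processing; the function f can only lose information about X.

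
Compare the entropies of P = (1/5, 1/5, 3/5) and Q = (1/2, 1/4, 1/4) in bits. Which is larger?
Q

Computing entropies in bits:
H(P) = 1.3710
H(Q) = 1.5000

Distribution Q has higher entropy.

Intuition: The distribution closer to uniform (more spread out) has higher entropy.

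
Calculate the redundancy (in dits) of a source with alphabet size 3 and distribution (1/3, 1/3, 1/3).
0.0000 dits

Redundancy measures how far a source is from maximum entropy:
R = H_max - H(X)

Maximum entropy for 3 symbols: H_max = log_10(3) = 0.4771 dits
Actual entropy: H(X) = 0.4771 dits
Redundancy: R = 0.4771 - 0.4771 = 0.0000 dits

This redundancy represents potential for compression: the source could be compressed by 0.0000 dits per symbol.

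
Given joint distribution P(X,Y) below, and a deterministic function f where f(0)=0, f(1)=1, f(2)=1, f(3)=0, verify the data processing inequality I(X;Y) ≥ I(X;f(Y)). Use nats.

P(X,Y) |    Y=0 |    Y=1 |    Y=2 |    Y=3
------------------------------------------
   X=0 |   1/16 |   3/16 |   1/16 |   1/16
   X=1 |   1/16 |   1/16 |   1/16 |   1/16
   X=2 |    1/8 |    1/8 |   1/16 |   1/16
I(X;Y) = 0.0310, I(X;f(Y)) = 0.0134, inequality holds: 0.0310 ≥ 0.0134

Data Processing Inequality: For any Markov chain X → Y → Z, we have I(X;Y) ≥ I(X;Z).

Here Z = f(Y) is a deterministic function of Y, forming X → Y → Z.

Original I(X;Y) = 0.0310 nats

After applying f:
P(X,Z) where Z=f(Y):
- P(X,Z=0) = P(X,Y=0) + P(X,Y=3)
- P(X,Z=1) = P(X,Y=1) + P(X,Y=2)

I(X;Z) = I(X;f(Y)) = 0.0134 nats

Verification: 0.0310 ≥ 0.0134 ✓

Information cannot be created by processing; the function f can only lose information about X.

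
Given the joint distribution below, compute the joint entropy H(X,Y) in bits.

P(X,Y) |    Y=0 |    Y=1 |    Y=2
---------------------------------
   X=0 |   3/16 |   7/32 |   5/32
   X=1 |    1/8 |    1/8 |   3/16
2.5537 bits

Joint entropy is H(X,Y) = -Σ_{x,y} p(x,y) log p(x,y).

Summing over all non-zero entries:
H(X,Y) = -[3/16·log_2(3/16) + 7/32·log_2(7/32) + 5/32·log_2(5/32) + 1/8·log_2(1/8) + 1/8·log_2(1/8) + 3/16·log_2(3/16)]
H(X,Y) = 2.5537 bits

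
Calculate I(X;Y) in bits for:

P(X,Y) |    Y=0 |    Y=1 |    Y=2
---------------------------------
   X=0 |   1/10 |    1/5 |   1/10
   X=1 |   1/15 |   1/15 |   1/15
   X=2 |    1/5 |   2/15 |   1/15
0.0487 bits

Mutual information: I(X;Y) = H(X) + H(Y) - H(X,Y)

Marginals:
P(X) = (2/5, 1/5, 2/5), H(X) = 1.5219 bits
P(Y) = (11/30, 2/5, 7/30), H(Y) = 1.5494 bits

Joint entropy: H(X,Y) = 3.0226 bits

I(X;Y) = 1.5219 + 1.5494 - 3.0226 = 0.0487 bits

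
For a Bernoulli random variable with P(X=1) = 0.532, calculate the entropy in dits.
0.3001 dits

The binary entropy function is:
H(p) = -p log(p) - (1-p) log(1-p)

H(0.532) = -0.532 × log_10(0.532) - 0.468 × log_10(0.468)
H(0.532) = 0.3001 dits

Note: Binary entropy is maximized at p=0.5 (H=1 bit) and minimized at p=0 or p=1 (H=0).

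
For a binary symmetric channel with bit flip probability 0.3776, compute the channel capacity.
0.0437 bits

For a binary symmetric channel (BSC) with error probability p:
Capacity C = 1 - H(p) bits per symbol

where H(p) = -p log₂(p) - (1-p) log₂(1-p) is the binary entropy function.

H(0.3776) = 0.9563 bits
C = 1 - 0.9563 = 0.0437 bits per symbol

This means we can reliably transmit up to 0.0437 bits of information per channel use.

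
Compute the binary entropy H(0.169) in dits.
0.1973 dits

The binary entropy function is:
H(p) = -p log(p) - (1-p) log(1-p)

H(0.169) = -0.169 × log_10(0.169) - 0.831 × log_10(0.831)
H(0.169) = 0.1973 dits

Note: Binary entropy is maximized at p=0.5 (H=1 bit) and minimized at p=0 or p=1 (H=0).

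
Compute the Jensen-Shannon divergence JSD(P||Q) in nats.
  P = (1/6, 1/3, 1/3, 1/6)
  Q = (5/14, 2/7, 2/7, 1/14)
0.0293 nats

Jensen-Shannon divergence is:
JSD(P||Q) = 0.5 × D_KL(P||M) + 0.5 × D_KL(Q||M)
where M = 0.5 × (P + Q) is the mixture distribution.

M = 0.5 × (1/6, 1/3, 1/3, 1/6) + 0.5 × (5/14, 2/7, 2/7, 1/14) = (0.261905, 0.309524, 0.309524, 0.119048)

D_KL(P||M) = 0.0302 nats
D_KL(Q||M) = 0.0285 nats

JSD(P||Q) = 0.5 × 0.0302 + 0.5 × 0.0285 = 0.0293 nats

Unlike KL divergence, JSD is symmetric and bounded: 0 ≤ JSD ≤ log(2).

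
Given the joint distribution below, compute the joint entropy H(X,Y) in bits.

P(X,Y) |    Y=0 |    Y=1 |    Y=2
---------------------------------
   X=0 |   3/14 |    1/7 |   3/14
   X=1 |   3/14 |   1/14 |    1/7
2.5027 bits

Joint entropy is H(X,Y) = -Σ_{x,y} p(x,y) log p(x,y).

Summing over all non-zero entries:
H(X,Y) = -[3/14·log_2(3/14) + 1/7·log_2(1/7) + 3/14·log_2(3/14) + 3/14·log_2(3/14) + 1/14·log_2(1/14) + 1/7·log_2(1/7)]
H(X,Y) = 2.5027 bits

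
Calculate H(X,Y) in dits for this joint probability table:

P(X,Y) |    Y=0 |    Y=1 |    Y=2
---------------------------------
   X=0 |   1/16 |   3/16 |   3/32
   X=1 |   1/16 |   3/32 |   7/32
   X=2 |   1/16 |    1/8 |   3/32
0.9085 dits

Joint entropy is H(X,Y) = -Σ_{x,y} p(x,y) log p(x,y).

Summing over all non-zero entries:
H(X,Y) = -[1/16·log_10(1/16) + 3/16·log_10(3/16) + 3/32·log_10(3/32) + 1/16·log_10(1/16) + 3/32·log_10(3/32) + 7/32·log_10(7/32) + 1/16·log_10(1/16) + 1/8·log_10(1/8) + 3/32·log_10(3/32)]
H(X,Y) = 0.9085 dits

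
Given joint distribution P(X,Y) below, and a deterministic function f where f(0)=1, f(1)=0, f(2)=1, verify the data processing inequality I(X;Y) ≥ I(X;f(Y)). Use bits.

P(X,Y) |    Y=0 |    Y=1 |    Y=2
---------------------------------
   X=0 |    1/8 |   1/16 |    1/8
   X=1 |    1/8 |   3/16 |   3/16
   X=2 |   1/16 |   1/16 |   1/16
I(X;Y) = 0.0260, I(X;f(Y)) = 0.0210, inequality holds: 0.0260 ≥ 0.0210

Data Processing Inequality: For any Markov chain X → Y → Z, we have I(X;Y) ≥ I(X;Z).

Here Z = f(Y) is a deterministic function of Y, forming X → Y → Z.

Original I(X;Y) = 0.0260 bits

After applying f:
P(X,Z) where Z=f(Y):
- P(X,Z=0) = P(X,Y=1)
- P(X,Z=1) = P(X,Y=0) + P(X,Y=2)

I(X;Z) = I(X;f(Y)) = 0.0210 bits

Verification: 0.0260 ≥ 0.0210 ✓

Information cannot be created by processing; the function f can only lose information about X.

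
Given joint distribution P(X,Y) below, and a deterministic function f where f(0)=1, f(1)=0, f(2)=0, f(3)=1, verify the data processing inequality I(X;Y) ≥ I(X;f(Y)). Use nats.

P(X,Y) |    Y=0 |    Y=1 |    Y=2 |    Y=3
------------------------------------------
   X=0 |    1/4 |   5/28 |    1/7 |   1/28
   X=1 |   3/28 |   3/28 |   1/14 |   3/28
I(X;Y) = 0.0461, I(X;f(Y)) = 0.0027, inequality holds: 0.0461 ≥ 0.0027

Data Processing Inequality: For any Markov chain X → Y → Z, we have I(X;Y) ≥ I(X;Z).

Here Z = f(Y) is a deterministic function of Y, forming X → Y → Z.

Original I(X;Y) = 0.0461 nats

After applying f:
P(X,Z) where Z=f(Y):
- P(X,Z=0) = P(X,Y=1) + P(X,Y=2)
- P(X,Z=1) = P(X,Y=0) + P(X,Y=3)

I(X;Z) = I(X;f(Y)) = 0.0027 nats

Verification: 0.0461 ≥ 0.0027 ✓

Information cannot be created by processing; the function f can only lose information about X.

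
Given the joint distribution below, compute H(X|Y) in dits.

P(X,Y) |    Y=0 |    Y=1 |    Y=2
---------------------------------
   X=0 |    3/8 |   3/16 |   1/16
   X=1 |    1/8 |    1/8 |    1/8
0.2653 dits

Using the chain rule: H(X|Y) = H(X,Y) - H(Y)

First, compute H(X,Y) = 0.7100 dits

Marginal P(Y) = (1/2, 5/16, 3/16)
H(Y) = 0.4447 dits

H(X|Y) = H(X,Y) - H(Y) = 0.7100 - 0.4447 = 0.2653 dits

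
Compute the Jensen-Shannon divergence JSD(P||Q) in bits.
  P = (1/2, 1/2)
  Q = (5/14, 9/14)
0.0151 bits

Jensen-Shannon divergence is:
JSD(P||Q) = 0.5 × D_KL(P||M) + 0.5 × D_KL(Q||M)
where M = 0.5 × (P + Q) is the mixture distribution.

M = 0.5 × (1/2, 1/2) + 0.5 × (5/14, 9/14) = (3/7, 4/7)

D_KL(P||M) = 0.0149 bits
D_KL(Q||M) = 0.0153 bits

JSD(P||Q) = 0.5 × 0.0149 + 0.5 × 0.0153 = 0.0151 bits

Unlike KL divergence, JSD is symmetric and bounded: 0 ≤ JSD ≤ log(2).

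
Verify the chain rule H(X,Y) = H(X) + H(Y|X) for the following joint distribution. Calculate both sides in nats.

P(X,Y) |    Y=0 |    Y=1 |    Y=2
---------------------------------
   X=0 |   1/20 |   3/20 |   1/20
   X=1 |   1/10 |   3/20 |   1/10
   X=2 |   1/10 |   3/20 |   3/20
H(X,Y) = 2.1286, H(X) = 1.0805, H(Y|X) = 1.0481 (all in nats)

Chain rule: H(X,Y) = H(X) + H(Y|X)

Left side — joint entropy directly:
H(X,Y) = -Σ p(x,y) log p(x,y) = 2.1286 nats

Right side — compute H(Y|X) from the conditional distributions:
P(X) = (1/4, 7/20, 2/5), so H(X) = 1.0805 nats
H(Y|X) = Σ_x P(X=x) · H(Y|X=x):
  P(Y|X=0) = (1/5, 3/5, 1/5), H(Y|X=0) = 0.9503, weight P(X=0) = 1/4
  P(Y|X=1) = (2/7, 3/7, 2/7), H(Y|X=1) = 1.0790, weight P(X=1) = 7/20
  P(Y|X=2) = (1/4, 3/8, 3/8), H(Y|X=2) = 1.0822, weight P(X=2) = 2/5
H(Y|X) = 1.0481 nats

H(X) + H(Y|X) = 1.0805 + 1.0481 = 2.1286 nats

Both sides equal 2.1286 nats. ✓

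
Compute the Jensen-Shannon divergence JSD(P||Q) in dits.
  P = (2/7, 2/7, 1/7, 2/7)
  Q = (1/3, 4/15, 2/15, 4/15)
0.0006 dits

Jensen-Shannon divergence is:
JSD(P||Q) = 0.5 × D_KL(P||M) + 0.5 × D_KL(Q||M)
where M = 0.5 × (P + Q) is the mixture distribution.

M = 0.5 × (2/7, 2/7, 1/7, 2/7) + 0.5 × (1/3, 4/15, 2/15, 4/15) = (0.309524, 0.27619, 0.138095, 0.27619)

D_KL(P||M) = 0.0006 dits
D_KL(Q||M) = 0.0006 dits

JSD(P||Q) = 0.5 × 0.0006 + 0.5 × 0.0006 = 0.0006 dits

Unlike KL divergence, JSD is symmetric and bounded: 0 ≤ JSD ≤ log(2).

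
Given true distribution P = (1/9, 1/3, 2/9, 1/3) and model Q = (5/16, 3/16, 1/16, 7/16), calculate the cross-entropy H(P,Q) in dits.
0.6857 dits

Cross-entropy: H(P,Q) = -Σ p(x) log q(x)

Alternatively: H(P,Q) = H(P) + D_KL(P||Q)
H(P) = 0.5693 dits
D_KL(P||Q) = 0.1165 dits

H(P,Q) = 0.5693 + 0.1165 = 0.6857 dits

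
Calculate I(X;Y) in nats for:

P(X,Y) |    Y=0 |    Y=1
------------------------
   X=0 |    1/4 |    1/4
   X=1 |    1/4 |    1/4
0.0000 nats

Mutual information: I(X;Y) = H(X) + H(Y) - H(X,Y)

Marginals:
P(X) = (1/2, 1/2), H(X) = 0.6931 nats
P(Y) = (1/2, 1/2), H(Y) = 0.6931 nats

Joint entropy: H(X,Y) = 1.3863 nats

I(X;Y) = 0.6931 + 0.6931 - 1.3863 = 0.0000 nats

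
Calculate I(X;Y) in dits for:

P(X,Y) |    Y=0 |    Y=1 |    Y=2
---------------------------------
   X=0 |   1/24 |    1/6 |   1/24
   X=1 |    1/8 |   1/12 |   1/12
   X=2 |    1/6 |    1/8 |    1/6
0.0270 dits

Mutual information: I(X;Y) = H(X) + H(Y) - H(X,Y)

Marginals:
P(X) = (1/4, 7/24, 11/24), H(X) = 0.4619 dits
P(Y) = (1/3, 3/8, 7/24), H(Y) = 0.4749 dits

Joint entropy: H(X,Y) = 0.9097 dits

I(X;Y) = 0.4619 + 0.4749 - 0.9097 = 0.0270 dits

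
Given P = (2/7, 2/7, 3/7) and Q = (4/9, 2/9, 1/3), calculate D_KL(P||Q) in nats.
0.0533 nats

KL divergence: D_KL(P||Q) = Σ p(x) log(p(x)/q(x))

Computing term by term:
  x=0: 2/7 × log_e[(2/7)/(4/9)] = 2/7 × -0.4418 = -0.1262
  x=1: 2/7 × log_e[(2/7)/(2/9)] = 2/7 × 0.2513 = 0.0718
  x=2: 3/7 × log_e[(3/7)/(1/3)] = 3/7 × 0.2513 = 0.1077

D_KL(P||Q) = 0.0533 nats

Note: KL divergence is always non-negative and equals 0 iff P = Q.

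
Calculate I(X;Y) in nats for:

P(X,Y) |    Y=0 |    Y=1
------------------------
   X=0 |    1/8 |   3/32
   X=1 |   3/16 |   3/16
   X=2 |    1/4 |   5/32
0.0053 nats

Mutual information: I(X;Y) = H(X) + H(Y) - H(X,Y)

Marginals:
P(X) = (7/32, 3/8, 13/32), H(X) = 1.0662 nats
P(Y) = (9/16, 7/16), H(Y) = 0.6853 nats

Joint entropy: H(X,Y) = 1.7462 nats

I(X;Y) = 1.0662 + 0.6853 - 1.7462 = 0.0053 nats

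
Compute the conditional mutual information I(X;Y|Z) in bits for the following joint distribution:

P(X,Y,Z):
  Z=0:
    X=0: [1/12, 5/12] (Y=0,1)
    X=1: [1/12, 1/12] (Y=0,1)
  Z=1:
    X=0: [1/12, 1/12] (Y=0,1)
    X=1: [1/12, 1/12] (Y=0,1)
0.0492 bits

Conditional mutual information: I(X;Y|Z) = H(X|Z) + H(Y|Z) - H(X,Y|Z)

H(Z) = 0.9183
H(X,Z) = 1.7925 → H(X|Z) = 0.8742
H(Y,Z) = 1.7925 → H(Y|Z) = 0.8742
H(X,Y,Z) = 2.6175 → H(X,Y|Z) = 1.6992

I(X;Y|Z) = 0.8742 + 0.8742 - 1.6992 = 0.0492 bits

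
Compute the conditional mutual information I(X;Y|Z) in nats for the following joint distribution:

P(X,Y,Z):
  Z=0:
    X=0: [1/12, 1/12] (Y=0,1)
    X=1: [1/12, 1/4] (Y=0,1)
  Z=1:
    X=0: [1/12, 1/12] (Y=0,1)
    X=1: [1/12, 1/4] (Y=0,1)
0.0306 nats

Conditional mutual information: I(X;Y|Z) = H(X|Z) + H(Y|Z) - H(X,Y|Z)

H(Z) = 0.6931
H(X,Z) = 1.3297 → H(X|Z) = 0.6365
H(Y,Z) = 1.3297 → H(Y|Z) = 0.6365
H(X,Y,Z) = 1.9356 → H(X,Y|Z) = 1.2425

I(X;Y|Z) = 0.6365 + 0.6365 - 1.2425 = 0.0306 nats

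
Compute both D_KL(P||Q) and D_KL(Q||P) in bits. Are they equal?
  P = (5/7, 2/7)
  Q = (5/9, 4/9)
D_KL(P||Q) = 0.0769, D_KL(Q||P) = 0.0819

KL divergence is not symmetric: D_KL(P||Q) ≠ D_KL(Q||P) in general.

D_KL(P||Q) = 0.0769 bits
D_KL(Q||P) = 0.0819 bits

No, they are not equal!

This asymmetry is why KL divergence is not a true distance metric.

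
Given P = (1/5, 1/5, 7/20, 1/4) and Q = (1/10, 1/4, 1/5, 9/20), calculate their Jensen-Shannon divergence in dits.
0.0151 dits

Jensen-Shannon divergence is:
JSD(P||Q) = 0.5 × D_KL(P||M) + 0.5 × D_KL(Q||M)
where M = 0.5 × (P + Q) is the mixture distribution.

M = 0.5 × (1/5, 1/5, 7/20, 1/4) + 0.5 × (1/10, 1/4, 1/5, 9/20) = (3/20, 9/40, 11/40, 7/20)

D_KL(P||M) = 0.0149 dits
D_KL(Q||M) = 0.0153 dits

JSD(P||Q) = 0.5 × 0.0149 + 0.5 × 0.0153 = 0.0151 dits

Unlike KL divergence, JSD is symmetric and bounded: 0 ≤ JSD ≤ log(2).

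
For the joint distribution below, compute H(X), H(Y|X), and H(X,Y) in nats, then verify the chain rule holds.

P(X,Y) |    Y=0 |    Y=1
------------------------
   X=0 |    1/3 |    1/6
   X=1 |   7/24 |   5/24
H(X,Y) = 1.3510, H(X) = 0.6931, H(Y|X) = 0.6579 (all in nats)

Chain rule: H(X,Y) = H(X) + H(Y|X)

Left side — joint entropy directly:
H(X,Y) = -Σ p(x,y) log p(x,y) = 1.3510 nats

Right side — compute H(Y|X) from the conditional distributions:
P(X) = (1/2, 1/2), so H(X) = 0.6931 nats
H(Y|X) = Σ_x P(X=x) · H(Y|X=x):
  P(Y|X=0) = (2/3, 1/3), H(Y|X=0) = 0.6365, weight P(X=0) = 1/2
  P(Y|X=1) = (7/12, 5/12), H(Y|X=1) = 0.6792, weight P(X=1) = 1/2
H(Y|X) = 0.6579 nats

H(X) + H(Y|X) = 0.6931 + 0.6579 = 1.3510 nats

Both sides equal 1.3510 nats. ✓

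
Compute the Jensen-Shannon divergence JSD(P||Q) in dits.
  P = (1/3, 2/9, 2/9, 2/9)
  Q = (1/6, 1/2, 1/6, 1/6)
0.0198 dits

Jensen-Shannon divergence is:
JSD(P||Q) = 0.5 × D_KL(P||M) + 0.5 × D_KL(Q||M)
where M = 0.5 × (P + Q) is the mixture distribution.

M = 0.5 × (1/3, 2/9, 2/9, 2/9) + 0.5 × (1/6, 1/2, 1/6, 1/6) = (1/4, 13/36, 7/36, 7/36)

D_KL(P||M) = 0.0206 dits
D_KL(Q||M) = 0.0190 dits

JSD(P||Q) = 0.5 × 0.0206 + 0.5 × 0.0190 = 0.0198 dits

Unlike KL divergence, JSD is symmetric and bounded: 0 ≤ JSD ≤ log(2).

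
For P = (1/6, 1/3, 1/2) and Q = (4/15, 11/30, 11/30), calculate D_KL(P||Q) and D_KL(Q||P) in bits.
D_KL(P||Q) = 0.0649, D_KL(Q||P) = 0.0672

KL divergence is not symmetric: D_KL(P||Q) ≠ D_KL(Q||P) in general.

D_KL(P||Q) = 0.0649 bits
D_KL(Q||P) = 0.0672 bits

No, they are not equal!

This asymmetry is why KL divergence is not a true distance metric.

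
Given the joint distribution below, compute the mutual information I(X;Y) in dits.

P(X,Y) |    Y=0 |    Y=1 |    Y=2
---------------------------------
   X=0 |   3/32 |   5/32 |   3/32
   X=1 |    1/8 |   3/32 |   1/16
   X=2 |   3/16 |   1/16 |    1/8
0.0181 dits

Mutual information: I(X;Y) = H(X) + H(Y) - H(X,Y)

Marginals:
P(X) = (11/32, 9/32, 3/8), H(X) = 0.4741 dits
P(Y) = (13/32, 5/16, 9/32), H(Y) = 0.4717 dits

Joint entropy: H(X,Y) = 0.9277 dits

I(X;Y) = 0.4741 + 0.4717 - 0.9277 = 0.0181 dits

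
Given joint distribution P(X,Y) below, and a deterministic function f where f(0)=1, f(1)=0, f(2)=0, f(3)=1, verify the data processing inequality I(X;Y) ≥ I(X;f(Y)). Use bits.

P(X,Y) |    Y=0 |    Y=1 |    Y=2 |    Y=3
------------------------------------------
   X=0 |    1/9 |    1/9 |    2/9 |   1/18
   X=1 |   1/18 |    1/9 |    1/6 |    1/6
I(X;Y) = 0.0613, I(X;f(Y)) = 0.0094, inequality holds: 0.0613 ≥ 0.0094

Data Processing Inequality: For any Markov chain X → Y → Z, we have I(X;Y) ≥ I(X;Z).

Here Z = f(Y) is a deterministic function of Y, forming X → Y → Z.

Original I(X;Y) = 0.0613 bits

After applying f:
P(X,Z) where Z=f(Y):
- P(X,Z=0) = P(X,Y=1) + P(X,Y=2)
- P(X,Z=1) = P(X,Y=0) + P(X,Y=3)

I(X;Z) = I(X;f(Y)) = 0.0094 bits

Verification: 0.0613 ≥ 0.0094 ✓

Information cannot be created by processing; the function f can only lose information about X.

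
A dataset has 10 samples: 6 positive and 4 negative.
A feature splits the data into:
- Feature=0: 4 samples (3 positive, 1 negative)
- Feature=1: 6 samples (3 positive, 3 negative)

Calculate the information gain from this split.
0.0464 bits

Information Gain = H(Y) - H(Y|Feature)

Before split:
P(positive) = 6/10 = 0.6000
H(Y) = 0.9710 bits

After split:
Feature=0: H = 0.8113 bits (weight = 4/10)
Feature=1: H = 1.0000 bits (weight = 6/10)
H(Y|Feature) = (4/10)×0.8113 + (6/10)×1.0000 = 0.9245 bits

Information Gain = 0.9710 - 0.9245 = 0.0464 bits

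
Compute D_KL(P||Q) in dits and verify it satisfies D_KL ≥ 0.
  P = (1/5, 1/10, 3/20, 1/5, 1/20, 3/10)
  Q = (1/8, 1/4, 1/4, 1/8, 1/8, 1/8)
0.1027 dits

KL divergence satisfies the Gibbs inequality: D_KL(P||Q) ≥ 0 for all distributions P, Q.

D_KL(P||Q) = Σ p(x) log(p(x)/q(x))
Term by term:
  x=0: 1/5 × log_10[(1/5)/(1/8)] = 0.0408
  x=1: 1/10 × log_10[(1/10)/(1/4)] = -0.0398
  x=2: 3/20 × log_10[(3/20)/(1/4)] = -0.0333
  x=3: 1/5 × log_10[(1/5)/(1/8)] = 0.0408
  x=4: 1/20 × log_10[(1/20)/(1/8)] = -0.0199
  x=5: 3/10 × log_10[(3/10)/(1/8)] = 0.1141
D_KL(P||Q) = 0.1027 dits

D_KL(P||Q) = 0.1027 ≥ 0 ✓

This non-negativity is a fundamental property: relative entropy cannot be negative because it measures how different Q is from P.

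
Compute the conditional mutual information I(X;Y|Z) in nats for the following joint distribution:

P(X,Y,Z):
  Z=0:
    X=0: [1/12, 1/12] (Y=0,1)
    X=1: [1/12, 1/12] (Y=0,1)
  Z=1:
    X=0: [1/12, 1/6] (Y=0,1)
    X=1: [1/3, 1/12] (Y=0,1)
0.0734 nats

Conditional mutual information: I(X;Y|Z) = H(X|Z) + H(Y|Z) - H(X,Y|Z)

H(Z) = 0.6365
H(X,Z) = 1.3086 → H(X|Z) = 0.6721
H(Y,Z) = 1.3086 → H(Y|Z) = 0.6721
H(X,Y,Z) = 1.9073 → H(X,Y|Z) = 1.2708

I(X;Y|Z) = 0.6721 + 0.6721 - 1.2708 = 0.0734 nats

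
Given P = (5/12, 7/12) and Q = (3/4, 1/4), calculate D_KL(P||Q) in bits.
0.3597 bits

KL divergence: D_KL(P||Q) = Σ p(x) log(p(x)/q(x))

Computing term by term:
  x=0: 5/12 × log_2[(5/12)/(3/4)] = 5/12 × -0.8480 = -0.3533
  x=1: 7/12 × log_2[(7/12)/(1/4)] = 7/12 × 1.2224 = 0.7131

D_KL(P||Q) = 0.3597 bits

Note: KL divergence is always non-negative and equals 0 iff P = Q.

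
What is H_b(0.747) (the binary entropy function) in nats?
0.5656 nats

The binary entropy function is:
H(p) = -p log(p) - (1-p) log(1-p)

H(0.747) = -0.747 × log_e(0.747) - 0.253 × log_e(0.253)
H(0.747) = 0.5656 nats

Note: Binary entropy is maximized at p=0.5 (H=1 bit) and minimized at p=0 or p=1 (H=0).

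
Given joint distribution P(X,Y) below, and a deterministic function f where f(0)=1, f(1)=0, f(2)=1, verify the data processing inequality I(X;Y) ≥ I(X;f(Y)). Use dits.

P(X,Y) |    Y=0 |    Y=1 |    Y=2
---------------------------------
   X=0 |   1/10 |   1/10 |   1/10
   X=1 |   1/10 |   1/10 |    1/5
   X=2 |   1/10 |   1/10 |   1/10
I(X;Y) = 0.0060, I(X;f(Y)) = 0.0017, inequality holds: 0.0060 ≥ 0.0017

Data Processing Inequality: For any Markov chain X → Y → Z, we have I(X;Y) ≥ I(X;Z).

Here Z = f(Y) is a deterministic function of Y, forming X → Y → Z.

Original I(X;Y) = 0.0060 dits

After applying f:
P(X,Z) where Z=f(Y):
- P(X,Z=0) = P(X,Y=1)
- P(X,Z=1) = P(X,Y=0) + P(X,Y=2)

I(X;Z) = I(X;f(Y)) = 0.0017 dits

Verification: 0.0060 ≥ 0.0017 ✓

Information cannot be created by processing; the function f can only lose information about X.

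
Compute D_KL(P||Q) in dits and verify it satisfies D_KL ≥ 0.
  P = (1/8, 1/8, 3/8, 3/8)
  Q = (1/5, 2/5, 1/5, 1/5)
0.1161 dits

KL divergence satisfies the Gibbs inequality: D_KL(P||Q) ≥ 0 for all distributions P, Q.

D_KL(P||Q) = Σ p(x) log(p(x)/q(x))
Term by term:
  x=0: 1/8 × log_10[(1/8)/(1/5)] = -0.0255
  x=1: 1/8 × log_10[(1/8)/(2/5)] = -0.0631
  x=2: 3/8 × log_10[(3/8)/(1/5)] = 0.1024
  x=3: 3/8 × log_10[(3/8)/(1/5)] = 0.1024
D_KL(P||Q) = 0.1161 dits

D_KL(P||Q) = 0.1161 ≥ 0 ✓

This non-negativity is a fundamental property: relative entropy cannot be negative because it measures how different Q is from P.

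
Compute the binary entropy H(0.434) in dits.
0.2972 dits

The binary entropy function is:
H(p) = -p log(p) - (1-p) log(1-p)

H(0.434) = -0.434 × log_10(0.434) - 0.566 × log_10(0.566)
H(0.434) = 0.2972 dits

Note: Binary entropy is maximized at p=0.5 (H=1 bit) and minimized at p=0 or p=1 (H=0).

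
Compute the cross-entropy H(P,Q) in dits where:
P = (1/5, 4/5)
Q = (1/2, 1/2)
0.3010 dits

Cross-entropy: H(P,Q) = -Σ p(x) log q(x)

Alternatively: H(P,Q) = H(P) + D_KL(P||Q)
H(P) = 0.2173 dits
D_KL(P||Q) = 0.0837 dits

H(P,Q) = 0.2173 + 0.0837 = 0.3010 dits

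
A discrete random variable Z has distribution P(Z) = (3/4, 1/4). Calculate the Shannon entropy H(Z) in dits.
0.2442 dits

Shannon entropy is H(X) = -Σ p(x) log p(x).

For P = (3/4, 1/4):
H = -3/4 × log_10(3/4) -1/4 × log_10(1/4)
H = 0.2442 dits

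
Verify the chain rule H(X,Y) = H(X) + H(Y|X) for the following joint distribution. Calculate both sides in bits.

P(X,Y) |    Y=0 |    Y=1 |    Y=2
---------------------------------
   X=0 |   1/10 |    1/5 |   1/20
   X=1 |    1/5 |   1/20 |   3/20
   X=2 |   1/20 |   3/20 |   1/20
H(X,Y) = 2.9464, H(X) = 1.5589, H(Y|X) = 1.3876 (all in bits)

Chain rule: H(X,Y) = H(X) + H(Y|X)

Left side — joint entropy directly:
H(X,Y) = -Σ p(x,y) log p(x,y) = 2.9464 bits

Right side — compute H(Y|X) from the conditional distributions:
P(X) = (7/20, 2/5, 1/4), so H(X) = 1.5589 bits
H(Y|X) = Σ_x P(X=x) · H(Y|X=x):
  P(Y|X=0) = (2/7, 4/7, 1/7), H(Y|X=0) = 1.3788, weight P(X=0) = 7/20
  P(Y|X=1) = (1/2, 1/8, 3/8), H(Y|X=1) = 1.4056, weight P(X=1) = 2/5
  P(Y|X=2) = (1/5, 3/5, 1/5), H(Y|X=2) = 1.3710, weight P(X=2) = 1/4
H(Y|X) = 1.3876 bits

H(X) + H(Y|X) = 1.5589 + 1.3876 = 2.9464 bits

Both sides equal 2.9464 bits. ✓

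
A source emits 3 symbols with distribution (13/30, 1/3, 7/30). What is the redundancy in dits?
0.0132 dits

Redundancy measures how far a source is from maximum entropy:
R = H_max - H(X)

Maximum entropy for 3 symbols: H_max = log_10(3) = 0.4771 dits
Actual entropy: H(X) = 0.4639 dits
Redundancy: R = 0.4771 - 0.4639 = 0.0132 dits

This redundancy represents potential for compression: the source could be compressed by 0.0132 dits per symbol.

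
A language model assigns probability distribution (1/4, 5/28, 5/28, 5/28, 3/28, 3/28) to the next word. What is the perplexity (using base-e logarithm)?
5.7437

Perplexity is e^H (or exp(H) for natural log).

First, H = -Σ p log p = 1.7481 nats
Perplexity = e^1.7481 = 5.7437

Interpretation: The model's uncertainty is equivalent to choosing uniformly among 5.7 options.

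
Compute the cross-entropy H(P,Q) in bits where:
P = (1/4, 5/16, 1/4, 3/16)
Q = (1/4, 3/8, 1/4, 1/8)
2.0047 bits

Cross-entropy: H(P,Q) = -Σ p(x) log q(x)

Alternatively: H(P,Q) = H(P) + D_KL(P||Q)
H(P) = 1.9772 bits
D_KL(P||Q) = 0.0275 bits

H(P,Q) = 1.9772 + 0.0275 = 2.0047 bits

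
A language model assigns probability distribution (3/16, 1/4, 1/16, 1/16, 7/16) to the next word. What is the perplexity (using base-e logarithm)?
3.9302

Perplexity is e^H (or exp(H) for natural log).

First, H = -Σ p log p = 1.3687 nats
Perplexity = e^1.3687 = 3.9302

Interpretation: The model's uncertainty is equivalent to choosing uniformly among 3.9 options.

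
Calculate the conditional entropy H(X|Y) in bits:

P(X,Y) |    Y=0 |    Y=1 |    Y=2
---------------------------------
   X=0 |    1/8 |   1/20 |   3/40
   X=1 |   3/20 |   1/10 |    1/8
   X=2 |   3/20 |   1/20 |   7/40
1.5361 bits

Using the chain rule: H(X|Y) = H(X,Y) - H(Y)

First, compute H(X,Y) = 3.0558 bits

Marginal P(Y) = (17/40, 1/5, 3/8)
H(Y) = 1.5197 bits

H(X|Y) = H(X,Y) - H(Y) = 3.0558 - 1.5197 = 1.5361 bits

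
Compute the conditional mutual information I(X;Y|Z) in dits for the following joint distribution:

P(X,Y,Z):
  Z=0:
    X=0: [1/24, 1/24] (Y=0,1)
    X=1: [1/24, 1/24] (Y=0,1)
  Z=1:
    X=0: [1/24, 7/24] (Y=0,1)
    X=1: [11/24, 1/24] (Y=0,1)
0.1267 dits

Conditional mutual information: I(X;Y|Z) = H(X|Z) + H(Y|Z) - H(X,Y|Z)

H(Z) = 0.1957
H(X,Z) = 0.4894 → H(X|Z) = 0.2937
H(Y,Z) = 0.4894 → H(Y|Z) = 0.2937
H(X,Y,Z) = 0.6564 → H(X,Y|Z) = 0.4607

I(X;Y|Z) = 0.2937 + 0.2937 - 0.4607 = 0.1267 dits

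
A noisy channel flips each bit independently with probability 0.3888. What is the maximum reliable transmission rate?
0.0360 bits

For a binary symmetric channel (BSC) with error probability p:
Capacity C = 1 - H(p) bits per symbol

where H(p) = -p log₂(p) - (1-p) log₂(1-p) is the binary entropy function.

H(0.3888) = 0.9640 bits
C = 1 - 0.9640 = 0.0360 bits per symbol

This means we can reliably transmit up to 0.0360 bits of information per channel use.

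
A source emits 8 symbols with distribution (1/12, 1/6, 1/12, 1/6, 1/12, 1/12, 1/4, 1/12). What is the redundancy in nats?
0.1002 nats

Redundancy measures how far a source is from maximum entropy:
R = H_max - H(X)

Maximum entropy for 8 symbols: H_max = log_e(8) = 2.0794 nats
Actual entropy: H(X) = 1.9792 nats
Redundancy: R = 2.0794 - 1.9792 = 0.1002 nats

This redundancy represents potential for compression: the source could be compressed by 0.1002 nats per symbol.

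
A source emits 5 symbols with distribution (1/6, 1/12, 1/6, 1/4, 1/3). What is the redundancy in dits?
0.0401 dits

Redundancy measures how far a source is from maximum entropy:
R = H_max - H(X)

Maximum entropy for 5 symbols: H_max = log_10(5) = 0.6990 dits
Actual entropy: H(X) = 0.6589 dits
Redundancy: R = 0.6990 - 0.6589 = 0.0401 dits

This redundancy represents potential for compression: the source could be compressed by 0.0401 dits per symbol.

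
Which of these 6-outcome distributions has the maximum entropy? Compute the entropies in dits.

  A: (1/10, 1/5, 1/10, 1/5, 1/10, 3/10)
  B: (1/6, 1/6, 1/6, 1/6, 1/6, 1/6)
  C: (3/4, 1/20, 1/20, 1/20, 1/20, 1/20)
B

For a discrete distribution over n outcomes, entropy is maximized by the uniform distribution.

Computing entropies:
H(A) = 0.7365 dits
H(B) = 0.7782 dits
H(C) = 0.4190 dits

The uniform distribution (where all probabilities equal 1/6) achieves the maximum entropy of log_10(6) = 0.7782 dits.

Distribution B has the highest entropy.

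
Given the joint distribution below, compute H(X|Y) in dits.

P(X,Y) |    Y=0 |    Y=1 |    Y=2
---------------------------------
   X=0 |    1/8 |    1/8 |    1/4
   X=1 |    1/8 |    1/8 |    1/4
0.3010 dits

Using the chain rule: H(X|Y) = H(X,Y) - H(Y)

First, compute H(X,Y) = 0.7526 dits

Marginal P(Y) = (1/4, 1/4, 1/2)
H(Y) = 0.4515 dits

H(X|Y) = H(X,Y) - H(Y) = 0.7526 - 0.4515 = 0.3010 dits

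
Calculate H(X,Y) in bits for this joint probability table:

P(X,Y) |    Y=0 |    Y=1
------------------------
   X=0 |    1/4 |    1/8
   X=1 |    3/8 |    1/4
1.9056 bits

Joint entropy is H(X,Y) = -Σ_{x,y} p(x,y) log p(x,y).

Summing over all non-zero entries:
H(X,Y) = -[1/4·log_2(1/4) + 1/8·log_2(1/8) + 3/8·log_2(3/8) + 1/4·log_2(1/4)]
H(X,Y) = 1.9056 bits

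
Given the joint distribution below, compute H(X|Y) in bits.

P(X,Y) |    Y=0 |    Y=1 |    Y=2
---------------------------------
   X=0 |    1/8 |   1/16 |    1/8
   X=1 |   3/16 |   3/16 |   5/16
0.8839 bits

Using the chain rule: H(X|Y) = H(X,Y) - H(Y)

First, compute H(X,Y) = 2.4300 bits

Marginal P(Y) = (5/16, 1/4, 7/16)
H(Y) = 1.5462 bits

H(X|Y) = H(X,Y) - H(Y) = 2.4300 - 1.5462 = 0.8839 bits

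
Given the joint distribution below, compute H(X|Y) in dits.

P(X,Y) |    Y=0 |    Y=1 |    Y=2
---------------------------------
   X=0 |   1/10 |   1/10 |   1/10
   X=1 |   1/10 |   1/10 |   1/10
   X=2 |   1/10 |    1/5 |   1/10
0.4669 dits

Using the chain rule: H(X|Y) = H(X,Y) - H(Y)

First, compute H(X,Y) = 0.9398 dits

Marginal P(Y) = (3/10, 2/5, 3/10)
H(Y) = 0.4729 dits

H(X|Y) = H(X,Y) - H(Y) = 0.9398 - 0.4729 = 0.4669 dits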